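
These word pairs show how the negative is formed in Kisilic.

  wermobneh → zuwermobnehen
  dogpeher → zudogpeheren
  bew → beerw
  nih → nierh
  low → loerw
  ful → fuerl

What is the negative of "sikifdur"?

zusikifduren

"sikifdur" has 3 vowels. The stems with 3 vowels (wermobneh → zuwermobnehen, dogpeher → zudogpeheren) add zu- … -en around the stem.
The other pattern: stems with 1 vowel insert -er- after the first vowel.
So sikifdur → zusikifduren.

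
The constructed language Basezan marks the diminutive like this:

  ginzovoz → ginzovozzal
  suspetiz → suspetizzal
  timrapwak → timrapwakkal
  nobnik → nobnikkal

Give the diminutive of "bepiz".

bepizzal

Every pair shown (ginzovoz → ginzovozzal, suspetiz → suspetizzal, timrapwak → timrapwakkal, …) follows the same rule: double the final consonant and add -al.
So bepiz → bepizzal.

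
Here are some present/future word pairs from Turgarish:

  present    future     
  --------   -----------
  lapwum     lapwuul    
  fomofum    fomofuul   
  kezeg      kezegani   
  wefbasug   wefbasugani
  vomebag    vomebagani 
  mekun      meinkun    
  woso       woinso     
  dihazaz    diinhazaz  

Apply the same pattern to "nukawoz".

lapwum and wefbasug both have last vowel 'u' yet inflect differently (lapwuul, wefbasugani), so the last vowel is not what conditions the rule; the final letter is.
"nukawoz" ends in -z. The one such stem in the data (dihazaz → diinhazaz) inserts -in- after the first vowel (as do mekun, woso), so the same rule applies.
So nukawoz → nuinkawoz.

nuinkawoz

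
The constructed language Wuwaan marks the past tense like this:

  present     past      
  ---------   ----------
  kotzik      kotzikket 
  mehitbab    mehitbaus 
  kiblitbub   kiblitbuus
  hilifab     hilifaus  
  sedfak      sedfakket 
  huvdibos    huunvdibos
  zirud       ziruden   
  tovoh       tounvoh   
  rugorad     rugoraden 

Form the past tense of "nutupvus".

hilifab and rugorad both have last vowel 'a' yet inflect differently (hilifaus, rugoraden), so the last vowel is not what conditions the rule; the final letter is.
"nutupvus" ends in -s. The one such stem in the data (huvdibos → huunvdibos) inserts -un- after the first vowel (as does tovoh), so the same rule applies.
The other patterns: stems ending in -b drop the final letter and add -us; stems ending in -d add -en; stems ending in -k double the final consonant and add -et.
So nutupvus → nuuntupvus.

nuuntupvus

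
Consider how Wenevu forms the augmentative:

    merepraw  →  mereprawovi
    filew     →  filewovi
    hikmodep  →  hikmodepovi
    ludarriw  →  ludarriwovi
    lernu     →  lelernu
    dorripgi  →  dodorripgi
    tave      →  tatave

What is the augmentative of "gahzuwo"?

gagahzuwo

"gahzuwo" ends in a vowel. The stems ending in a vowel (lernu → lelernu, dorripgi → dodorripgi, tave → tatave) repeat the first consonant+vowel as a prefix.
So gahzuwo → gagahzuwo.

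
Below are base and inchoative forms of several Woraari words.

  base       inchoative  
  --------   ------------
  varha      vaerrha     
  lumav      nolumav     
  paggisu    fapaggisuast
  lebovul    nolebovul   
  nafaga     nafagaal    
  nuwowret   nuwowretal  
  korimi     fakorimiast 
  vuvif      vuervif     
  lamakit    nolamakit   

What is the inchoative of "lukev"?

nolukev

nuwowret and lamakit both end in -t yet inflect differently (nuwowretal, nolamakit), so the final letter is not what conditions the rule; the first letter is.
"lukev" begins with l-. The stems beginning with l- (lamakit → nolamakit, lumav → nolumav, lebovul → nolebovul) add the prefix no-.
So lukev → nolukev.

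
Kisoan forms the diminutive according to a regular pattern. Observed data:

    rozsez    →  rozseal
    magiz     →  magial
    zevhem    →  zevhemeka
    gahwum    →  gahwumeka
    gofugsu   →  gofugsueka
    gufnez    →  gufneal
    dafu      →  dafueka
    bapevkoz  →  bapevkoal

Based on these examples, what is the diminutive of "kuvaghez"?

gufnez and zevhem both have last vowel 'e' yet inflect differently (gufneal, zevhemeka), so the last vowel is not what conditions the rule; the final letter is.
"kuvaghez" ends in -z. The stems ending in -z (bapevkoz → bapevkoal, gufnez → gufneal, magiz → magial) drop the final letter and add -al.
So kuvaghez → kuvagheal.

kuvagheal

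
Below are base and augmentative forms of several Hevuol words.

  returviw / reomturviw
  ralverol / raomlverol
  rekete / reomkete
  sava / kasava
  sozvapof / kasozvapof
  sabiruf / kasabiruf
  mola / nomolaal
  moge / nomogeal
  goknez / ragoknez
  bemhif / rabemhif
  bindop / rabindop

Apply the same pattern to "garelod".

ragarelod

sava and mola both end in -a yet inflect differently (kasava, nomolaal), so the final letter is not what conditions the rule; the first letter is.
"garelod" begins with g-. The one such stem in the data (goknez → ragoknez) adds the prefix ra-, so the same rule applies.
So garelod → ragarelod.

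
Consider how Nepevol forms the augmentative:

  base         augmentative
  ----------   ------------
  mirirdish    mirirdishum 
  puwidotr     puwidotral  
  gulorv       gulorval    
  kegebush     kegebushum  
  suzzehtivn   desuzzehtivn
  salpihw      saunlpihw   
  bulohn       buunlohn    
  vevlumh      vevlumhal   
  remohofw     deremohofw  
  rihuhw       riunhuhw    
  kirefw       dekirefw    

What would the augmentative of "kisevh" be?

dekisevh

"kisevh" has second-to-last letter 'v'. The one such stem in the data (suzzehtivn → desuzzehtivn) adds the prefix de-, so the same rule applies.
The other patterns: stems whose second-to-last letter is 's' add -um; stems whose second-to-last letter is 'h' insert -un- after the first vowel; stems whose second-to-last letter is 'm', 'r' or 't' add -al.
So kisevh → dekisevh.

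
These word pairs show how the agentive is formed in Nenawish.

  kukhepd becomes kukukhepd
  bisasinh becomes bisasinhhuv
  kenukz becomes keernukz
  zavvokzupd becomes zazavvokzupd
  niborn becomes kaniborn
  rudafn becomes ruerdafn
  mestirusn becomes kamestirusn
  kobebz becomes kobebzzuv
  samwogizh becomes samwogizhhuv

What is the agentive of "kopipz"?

rudafn and mestirusn both end in -n yet inflect differently (ruerdafn, kamestirusn), so the final letter is not what conditions the rule; the second-to-last letter is.
"kopipz" has second-to-last letter 'p'. The stems whose second-to-last letter is 'p' (kukhepd → kukukhepd, zavvokzupd → zazavvokzupd) repeat the first consonant+vowel as a prefix.
The other patterns: stems whose second-to-last letter is 'f' or 'k' insert -er- after the first vowel; stems whose second-to-last letter is 'r' or 's' add the prefix ka-; stems whose second-to-last letter is 'b', 'n' or 'z' double the final consonant and add -uv.
So kopipz → kokopipz.

kokopipz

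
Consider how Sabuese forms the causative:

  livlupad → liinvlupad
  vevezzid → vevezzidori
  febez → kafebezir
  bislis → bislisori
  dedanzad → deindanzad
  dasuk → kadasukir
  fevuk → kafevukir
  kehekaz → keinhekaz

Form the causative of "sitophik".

sitophikori

vevezzid and livlupad both end in -d yet inflect differently (vevezzidori, liinvlupad), so the final letter is not what conditions the rule; the last vowel is.
"sitophik" has last vowel 'i'. The stems whose last vowel is 'i' (bislis → bislisori, vevezzid → vevezzidori) add -ori.
So sitophik → sitophikori.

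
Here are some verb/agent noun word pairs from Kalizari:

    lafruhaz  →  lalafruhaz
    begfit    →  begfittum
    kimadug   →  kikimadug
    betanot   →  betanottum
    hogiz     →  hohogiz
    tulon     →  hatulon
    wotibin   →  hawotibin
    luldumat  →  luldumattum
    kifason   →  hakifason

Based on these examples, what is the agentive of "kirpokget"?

wotibin and begfit both have last vowel 'i' yet inflect differently (hawotibin, begfittum), so the last vowel is not what conditions the rule; the final letter is.
"kirpokget" ends in -t. The stems ending in -t (luldumat → luldumattum, begfit → begfittum, betanot → betanottum) double the final consonant and add -um.
The other patterns: stems ending in -n add the prefix ha-; stems ending in -g or -z repeat the first consonant+vowel as a prefix.
So kirpokget → kirpokgettum.

kirpokgettum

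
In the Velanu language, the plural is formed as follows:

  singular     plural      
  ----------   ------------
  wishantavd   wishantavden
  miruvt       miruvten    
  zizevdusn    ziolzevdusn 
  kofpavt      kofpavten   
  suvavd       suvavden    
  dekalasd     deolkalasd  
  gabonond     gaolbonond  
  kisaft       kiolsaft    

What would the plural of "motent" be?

suvavd and gabonond both end in -d yet inflect differently (suvavden, gaolbonond), so the final letter is not what conditions the rule; the second-to-last letter is.
"motent" has second-to-last letter 'n'. The one such stem in the data (gabonond → gaolbonond) inserts -ol- after the first vowel (as do zizevdusn, dekalasd), so the same rule applies.
So motent → mooltent.

mooltent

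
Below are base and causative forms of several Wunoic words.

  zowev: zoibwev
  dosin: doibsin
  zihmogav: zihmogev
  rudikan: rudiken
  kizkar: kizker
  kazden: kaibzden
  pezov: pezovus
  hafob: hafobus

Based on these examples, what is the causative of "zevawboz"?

pezov and zihmogav both end in -v yet inflect differently (pezovus, zihmogev), so the final letter is not what conditions the rule; the last vowel is.
"zevawboz" has last vowel 'o'. The stems whose last vowel is 'o' (hafob → hafobus, pezov → pezovus) add -us.
The other patterns: stems whose last vowel is 'a' change the last vowel to 'e'; stems whose last vowel is 'e' or 'i' insert -ib- after the first vowel.
So zevawboz → zevawbozus.

zevawbozus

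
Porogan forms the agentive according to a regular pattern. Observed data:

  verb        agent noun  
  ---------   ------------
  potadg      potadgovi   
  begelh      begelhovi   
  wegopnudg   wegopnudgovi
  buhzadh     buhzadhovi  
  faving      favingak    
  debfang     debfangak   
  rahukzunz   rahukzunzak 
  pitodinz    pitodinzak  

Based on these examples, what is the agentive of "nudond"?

faving and potadg both end in -g yet inflect differently (favingak, potadgovi), so the final letter is not what conditions the rule; the second-to-last letter is.
"nudond" has second-to-last letter 'n'. The stems whose second-to-last letter is 'n' (rahukzunz → rahukzunzak, faving → favingak, debfang → debfangak) add -ak.
The other pattern: stems whose second-to-last letter is 'd' or 'l' add -ovi.
So nudond → nudondak.

nudondak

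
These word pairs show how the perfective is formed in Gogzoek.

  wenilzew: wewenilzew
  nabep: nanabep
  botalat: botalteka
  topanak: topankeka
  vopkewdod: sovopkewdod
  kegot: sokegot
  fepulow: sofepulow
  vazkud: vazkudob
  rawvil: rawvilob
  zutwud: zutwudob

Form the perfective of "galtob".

botalat and kegot both end in -t yet inflect differently (botalteka, sokegot), so the final letter is not what conditions the rule; the last vowel is.
"galtob" has last vowel 'o'. The stems whose last vowel is 'o' (vopkewdod → sovopkewdod, kegot → sokegot, fepulow → sofepulow) add the prefix so-.
So galtob → sogaltob.

sogaltob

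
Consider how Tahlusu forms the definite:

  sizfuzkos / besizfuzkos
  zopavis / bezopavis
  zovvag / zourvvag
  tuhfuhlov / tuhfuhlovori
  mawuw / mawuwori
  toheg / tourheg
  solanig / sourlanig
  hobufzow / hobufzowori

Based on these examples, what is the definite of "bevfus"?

bebevfus

solanig and zopavis both have last vowel 'i' yet inflect differently (sourlanig, bezopavis), so the last vowel is not what conditions the rule; the final letter is.
"bevfus" ends in -s. The stems ending in -s (sizfuzkos → besizfuzkos, zopavis → bezopavis) add the prefix be-.
So bevfus → bebevfus.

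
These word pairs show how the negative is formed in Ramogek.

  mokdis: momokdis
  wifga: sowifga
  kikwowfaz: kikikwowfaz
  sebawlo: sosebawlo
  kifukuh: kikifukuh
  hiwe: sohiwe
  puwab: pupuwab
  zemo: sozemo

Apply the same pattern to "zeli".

wifga and puwab both have last vowel 'a' yet inflect differently (sowifga, pupuwab), so the last vowel is not what conditions the rule; whether the stem ends in a vowel or a consonant is.
"zeli" ends in a vowel. The stems ending in a vowel (sebawlo → sosebawlo, zemo → sozemo, wifga → sowifga) add the prefix so-.
The other pattern: stems ending in a consonant repeat the first consonant+vowel as a prefix.
So zeli → sozeli.

sozeli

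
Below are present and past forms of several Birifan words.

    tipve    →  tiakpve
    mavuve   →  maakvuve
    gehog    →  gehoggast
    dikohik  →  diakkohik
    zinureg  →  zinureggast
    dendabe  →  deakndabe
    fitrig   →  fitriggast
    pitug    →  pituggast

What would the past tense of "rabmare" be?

fitrig and dikohik both have last vowel 'i' yet inflect differently (fitriggast, diakkohik), so the last vowel is not what conditions the rule; the final letter is.
"rabmare" ends in -e. The stems ending in -e (dendabe → deakndabe, tipve → tiakpve, mavuve → maakvuve) insert -ak- after the first vowel.
So rabmare → raakbmare.

raakbmare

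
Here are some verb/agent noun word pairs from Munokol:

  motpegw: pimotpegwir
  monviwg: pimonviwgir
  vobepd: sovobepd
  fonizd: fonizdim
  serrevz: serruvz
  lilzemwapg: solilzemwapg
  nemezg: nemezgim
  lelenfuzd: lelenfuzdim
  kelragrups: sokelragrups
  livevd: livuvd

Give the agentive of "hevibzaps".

sohevibzaps

livevd and lelenfuzd both end in -d yet inflect differently (livuvd, lelenfuzdim), so the final letter is not what conditions the rule; the second-to-last letter is.
"hevibzaps" has second-to-last letter 'p'. The stems whose second-to-last letter is 'p' (kelragrups → sokelragrups, vobepd → sovobepd, lilzemwapg → solilzemwapg) add the prefix so-.
The other patterns: stems whose second-to-last letter is 'v' change the last vowel to 'u'; stems whose second-to-last letter is 'z' add -im; stems whose second-to-last letter is 'g' or 'w' add pi- … -ir around the stem.
So hevibzaps → sohevibzaps.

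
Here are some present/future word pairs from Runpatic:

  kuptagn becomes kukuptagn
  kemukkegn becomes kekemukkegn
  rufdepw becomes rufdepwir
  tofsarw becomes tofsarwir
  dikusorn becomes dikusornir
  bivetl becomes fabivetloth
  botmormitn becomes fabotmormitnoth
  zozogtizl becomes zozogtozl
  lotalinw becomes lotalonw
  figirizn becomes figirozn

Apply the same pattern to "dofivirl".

kuptagn and dikusorn both end in -n yet inflect differently (kukuptagn, dikusornir), so the final letter is not what conditions the rule; the second-to-last letter is.
"dofivirl" has second-to-last letter 'r'. The stems whose second-to-last letter is 'r' (tofsarw → tofsarwir, dikusorn → dikusornir) add -ir.
So dofivirl → dofivirlir.

dofivirlir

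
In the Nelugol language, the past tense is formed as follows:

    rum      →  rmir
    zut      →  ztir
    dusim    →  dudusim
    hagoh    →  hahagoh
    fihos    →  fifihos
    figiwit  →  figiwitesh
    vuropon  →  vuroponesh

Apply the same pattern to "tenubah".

rum and dusim both end in -m yet inflect differently (rmir, dudusim), so the final letter is not what conditions the rule; the number of vowels is.
"tenubah" has 3 vowels. The stems with 3 vowels (figiwit → figiwitesh, vuropon → vuroponesh) add -esh.
So tenubah → tenubahesh.

tenubahesh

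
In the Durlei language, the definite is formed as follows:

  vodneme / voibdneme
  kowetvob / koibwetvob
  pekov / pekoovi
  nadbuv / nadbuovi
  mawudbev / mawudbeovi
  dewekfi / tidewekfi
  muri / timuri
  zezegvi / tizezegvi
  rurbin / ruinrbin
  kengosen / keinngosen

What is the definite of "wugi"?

tiwugi

kowetvob and pekov both have last vowel 'o' yet inflect differently (koibwetvob, pekoovi), so the last vowel is not what conditions the rule; the final letter is.
"wugi" ends in -i. The stems ending in -i (dewekfi → tidewekfi, muri → timuri, zezegvi → tizezegvi) add the prefix ti-.
So wugi → tiwugi.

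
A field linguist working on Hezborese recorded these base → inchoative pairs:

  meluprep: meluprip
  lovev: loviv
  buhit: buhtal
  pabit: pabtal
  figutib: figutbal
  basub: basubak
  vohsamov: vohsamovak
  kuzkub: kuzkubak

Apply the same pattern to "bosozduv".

bosozduvak

figutib and basub both end in -b yet inflect differently (figutbal, basubak), so the final letter is not what conditions the rule; the last vowel is.
"bosozduv" has last vowel 'u'. The stems whose last vowel is 'u' (basub → basubak, kuzkub → kuzkubak) add -ak.
The other patterns: stems whose last vowel is 'e' change the last vowel to 'i'; stems whose last vowel is 'i' delete the last vowel and add -al.
So bosozduv → bosozduvak.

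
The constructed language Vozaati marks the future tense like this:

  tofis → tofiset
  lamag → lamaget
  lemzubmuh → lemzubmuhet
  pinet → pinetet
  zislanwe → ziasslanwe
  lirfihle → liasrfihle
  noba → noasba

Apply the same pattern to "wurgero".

"wurgero" ends in a vowel. The stems ending in a vowel (zislanwe → ziasslanwe, lirfihle → liasrfihle, noba → noasba) insert -as- after the first vowel.
The other pattern: stems ending in a consonant add -et.
So wurgero → wuasrgero.

wuasrgero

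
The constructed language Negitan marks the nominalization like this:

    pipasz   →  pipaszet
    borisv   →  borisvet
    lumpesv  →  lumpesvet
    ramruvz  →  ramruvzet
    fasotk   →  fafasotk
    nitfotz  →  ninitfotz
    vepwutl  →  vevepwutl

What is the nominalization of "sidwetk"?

sisidwetk

pipasz and nitfotz both end in -z yet inflect differently (pipaszet, ninitfotz), so the final letter is not what conditions the rule; the second-to-last letter is.
"sidwetk" has second-to-last letter 't'. The stems whose second-to-last letter is 't' (fasotk → fafasotk, nitfotz → ninitfotz, vepwutl → vevepwutl) repeat the first consonant+vowel as a prefix.
So sidwetk → sisidwetk.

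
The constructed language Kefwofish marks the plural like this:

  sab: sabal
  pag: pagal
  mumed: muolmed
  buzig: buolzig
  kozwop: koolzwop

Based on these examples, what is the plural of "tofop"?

"tofop" has 2 vowels. The stems with 2 vowels (mumed → muolmed, buzig → buolzig, kozwop → koolzwop) insert -ol- after the first vowel.
The other pattern: stems with 1 vowel add -al.
So tofop → toolfop.

toolfop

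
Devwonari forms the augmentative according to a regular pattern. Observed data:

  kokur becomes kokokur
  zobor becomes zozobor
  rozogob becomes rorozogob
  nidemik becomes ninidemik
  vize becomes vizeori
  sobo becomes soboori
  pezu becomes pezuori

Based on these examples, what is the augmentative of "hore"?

horeori

zobor and sobo both have last vowel 'o' yet inflect differently (zozobor, soboori), so the last vowel is not what conditions the rule; whether the stem ends in a vowel or a consonant is.
"hore" ends in a vowel. The stems ending in a vowel (vize → vizeori, sobo → soboori, pezu → pezuori) add -ori.
The other pattern: stems ending in a consonant repeat the first consonant+vowel as a prefix.
So hore → horeori.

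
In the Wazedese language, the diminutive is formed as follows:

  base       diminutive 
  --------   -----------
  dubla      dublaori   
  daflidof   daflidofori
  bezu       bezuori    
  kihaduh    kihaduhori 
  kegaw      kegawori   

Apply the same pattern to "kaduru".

Every pair shown (dubla → dublaori, daflidof → daflidofori, bezu → bezuori, …) follows the same rule: add -ori.
So kaduru → kaduruori.

kaduruori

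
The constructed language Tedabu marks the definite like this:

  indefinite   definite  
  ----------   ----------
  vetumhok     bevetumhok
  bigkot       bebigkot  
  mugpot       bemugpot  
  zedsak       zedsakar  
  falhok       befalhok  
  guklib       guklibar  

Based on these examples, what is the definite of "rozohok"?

berozohok

falhok and zedsak both end in -k yet inflect differently (befalhok, zedsakar), so the final letter is not what conditions the rule; the last vowel is.
"rozohok" has last vowel 'o'. The stems whose last vowel is 'o' (falhok → befalhok, mugpot → bemugpot, vetumhok → bevetumhok) add the prefix be-.
So rozohok → berozohok.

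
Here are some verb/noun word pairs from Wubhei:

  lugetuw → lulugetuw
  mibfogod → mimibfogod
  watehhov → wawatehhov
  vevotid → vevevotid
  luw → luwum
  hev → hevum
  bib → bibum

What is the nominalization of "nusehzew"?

nunusehzew

"nusehzew" has 3 vowels. The stems with 3 vowels (lugetuw → lulugetuw, mibfogod → mimibfogod, watehhov → wawatehhov) repeat the first consonant+vowel as a prefix.
The other pattern: stems with 1 vowel add -um.
So nusehzew → nunusehzew.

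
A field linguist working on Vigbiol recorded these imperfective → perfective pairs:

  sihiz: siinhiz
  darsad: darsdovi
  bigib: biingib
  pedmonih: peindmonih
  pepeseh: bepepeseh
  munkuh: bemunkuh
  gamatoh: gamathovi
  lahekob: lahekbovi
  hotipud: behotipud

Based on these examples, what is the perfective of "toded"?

betoded

pedmonih and munkuh both end in -h yet inflect differently (peindmonih, bemunkuh), so the final letter is not what conditions the rule; the last vowel is.
"toded" has last vowel 'e'. The one such stem in the data (pepeseh → bepepeseh) adds the prefix be-, so the same rule applies.
The other patterns: stems whose last vowel is 'i' insert -in- after the first vowel; stems whose last vowel is 'a' or 'o' delete the last vowel and add -ovi.
So toded → betoded.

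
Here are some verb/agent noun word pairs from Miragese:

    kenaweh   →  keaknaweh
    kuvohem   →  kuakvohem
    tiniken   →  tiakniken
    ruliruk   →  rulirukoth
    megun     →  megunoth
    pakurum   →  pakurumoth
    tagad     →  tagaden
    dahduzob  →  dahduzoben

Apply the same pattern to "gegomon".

gegomonen

tiniken and megun both end in -n yet inflect differently (tiakniken, megunoth), so the final letter is not what conditions the rule; the last vowel is.
"gegomon" has last vowel 'o'. The one such stem in the data (dahduzob → dahduzoben) adds -en, so the same rule applies.
The other patterns: stems whose last vowel is 'e' insert -ak- after the first vowel; stems whose last vowel is 'u' add -oth.
So gegomon → gegomonen.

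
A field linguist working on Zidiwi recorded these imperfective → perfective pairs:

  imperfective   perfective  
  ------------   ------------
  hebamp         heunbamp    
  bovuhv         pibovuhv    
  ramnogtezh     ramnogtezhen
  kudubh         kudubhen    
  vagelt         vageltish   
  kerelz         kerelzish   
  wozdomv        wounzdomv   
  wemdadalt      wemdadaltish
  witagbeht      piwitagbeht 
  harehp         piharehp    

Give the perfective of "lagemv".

laungemv

"lagemv" has second-to-last letter 'm'. The stems whose second-to-last letter is 'm' (hebamp → heunbamp, wozdomv → wounzdomv) insert -un- after the first vowel.
The other patterns: stems whose second-to-last letter is 'h' add the prefix pi-; stems whose second-to-last letter is 'l' add -ish; stems whose second-to-last letter is 'b' or 'z' add -en.
So lagemv → laungemv.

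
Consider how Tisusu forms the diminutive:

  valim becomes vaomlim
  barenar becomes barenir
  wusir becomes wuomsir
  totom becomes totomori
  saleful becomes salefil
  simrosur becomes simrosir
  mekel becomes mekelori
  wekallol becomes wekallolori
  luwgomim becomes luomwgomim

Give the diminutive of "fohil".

"fohil" has last vowel 'i'. The stems whose last vowel is 'i' (wusir → wuomsir, valim → vaomlim, luwgomim → luomwgomim) insert -om- after the first vowel.
So fohil → foomhil.

foomhil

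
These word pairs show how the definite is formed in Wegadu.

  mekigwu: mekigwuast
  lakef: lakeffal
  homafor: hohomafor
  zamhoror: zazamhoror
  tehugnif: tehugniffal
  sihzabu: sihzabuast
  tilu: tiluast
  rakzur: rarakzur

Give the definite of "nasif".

nasiffal

mekigwu and rakzur both have last vowel 'u' yet inflect differently (mekigwuast, rarakzur), so the last vowel is not what conditions the rule; the final letter is.
"nasif" ends in -f. The stems ending in -f (lakef → lakeffal, tehugnif → tehugniffal) double the final consonant and add -al.
So nasif → nasiffal.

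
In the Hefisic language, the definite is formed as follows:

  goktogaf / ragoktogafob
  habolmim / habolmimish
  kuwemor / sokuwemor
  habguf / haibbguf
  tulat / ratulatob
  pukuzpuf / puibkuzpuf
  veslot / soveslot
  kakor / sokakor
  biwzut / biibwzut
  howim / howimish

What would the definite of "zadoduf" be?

zaibdoduf

veslot and biwzut both end in -t yet inflect differently (soveslot, biibwzut), so the final letter is not what conditions the rule; the last vowel is.
"zadoduf" has last vowel 'u'. The stems whose last vowel is 'u' (habguf → haibbguf, pukuzpuf → puibkuzpuf, biwzut → biibwzut) insert -ib- after the first vowel.
The other patterns: stems whose last vowel is 'o' add the prefix so-; stems whose last vowel is 'i' add -ish; stems whose last vowel is 'a' add ra- … -ob around the stem.
So zadoduf → zaibdoduf.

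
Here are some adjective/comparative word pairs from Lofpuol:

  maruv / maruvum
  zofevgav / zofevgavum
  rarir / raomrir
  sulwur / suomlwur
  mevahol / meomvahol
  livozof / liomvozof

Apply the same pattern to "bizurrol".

"bizurrol" ends in -l. The one such stem in the data (mevahol → meomvahol) inserts -om- after the first vowel (as do rarir, sulwur), so the same rule applies.
The other pattern: stems ending in -v add -um.
So bizurrol → biomzurrol.

biomzurrol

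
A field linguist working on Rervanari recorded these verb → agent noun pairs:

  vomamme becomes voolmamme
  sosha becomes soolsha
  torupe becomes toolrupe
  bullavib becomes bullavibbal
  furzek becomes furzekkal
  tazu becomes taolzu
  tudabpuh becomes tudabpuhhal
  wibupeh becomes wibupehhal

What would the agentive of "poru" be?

poolru

"poru" ends in a vowel. The stems ending in a vowel (sosha → soolsha, torupe → toolrupe, tazu → taolzu) insert -ol- after the first vowel.
The other pattern: stems ending in a consonant double the final consonant and add -al.
So poru → poolru.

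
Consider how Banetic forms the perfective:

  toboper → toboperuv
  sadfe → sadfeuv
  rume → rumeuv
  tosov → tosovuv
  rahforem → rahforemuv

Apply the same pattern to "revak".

Every pair shown (toboper → toboperuv, sadfe → sadfeuv, rume → rumeuv, …) follows the same rule: add -uv.
So revak → revakuv.

revakuv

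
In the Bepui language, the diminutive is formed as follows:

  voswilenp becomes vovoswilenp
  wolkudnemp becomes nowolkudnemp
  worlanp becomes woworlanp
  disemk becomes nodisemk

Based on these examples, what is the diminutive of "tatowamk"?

voswilenp and wolkudnemp both end in -p yet inflect differently (vovoswilenp, nowolkudnemp), so the final letter is not what conditions the rule; the second-to-last letter is.
"tatowamk" has second-to-last letter 'm'. The stems whose second-to-last letter is 'm' (disemk → nodisemk, wolkudnemp → nowolkudnemp) add the prefix no-.
The other pattern: stems whose second-to-last letter is 'n' repeat the first consonant+vowel as a prefix.
So tatowamk → notatowamk.

notatowamk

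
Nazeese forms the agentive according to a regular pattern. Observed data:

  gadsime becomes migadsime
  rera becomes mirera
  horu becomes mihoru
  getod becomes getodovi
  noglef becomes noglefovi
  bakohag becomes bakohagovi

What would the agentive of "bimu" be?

"bimu" ends in a vowel. The stems ending in a vowel (gadsime → migadsime, rera → mirera, horu → mihoru) add the prefix mi-.
The other pattern: stems ending in a consonant add -ovi.
So bimu → mibimu.

mibimu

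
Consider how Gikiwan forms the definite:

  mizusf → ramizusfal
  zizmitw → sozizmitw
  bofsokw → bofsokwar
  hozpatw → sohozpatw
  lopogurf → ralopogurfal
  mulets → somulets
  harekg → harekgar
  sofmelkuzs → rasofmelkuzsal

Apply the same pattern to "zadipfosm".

bofsokw and zizmitw both end in -w yet inflect differently (bofsokwar, sozizmitw), so the final letter is not what conditions the rule; the second-to-last letter is.
"zadipfosm" has second-to-last letter 's'. The one such stem in the data (mizusf → ramizusfal) adds ra- … -al around the stem, so the same rule applies.
The other patterns: stems whose second-to-last letter is 'k' add -ar; stems whose second-to-last letter is 't' add the prefix so-.
So zadipfosm → razadipfosmal.

razadipfosmal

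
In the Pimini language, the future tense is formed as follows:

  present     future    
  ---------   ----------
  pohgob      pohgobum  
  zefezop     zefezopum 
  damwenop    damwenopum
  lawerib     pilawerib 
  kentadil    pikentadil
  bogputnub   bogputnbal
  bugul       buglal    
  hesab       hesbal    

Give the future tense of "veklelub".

veklelbal

pohgob and lawerib both end in -b yet inflect differently (pohgobum, pilawerib), so the final letter is not what conditions the rule; the last vowel is.
"veklelub" has last vowel 'u'. The stems whose last vowel is 'u' (bogputnub → bogputnbal, bugul → buglal) delete the last vowel and add -al.
The other patterns: stems whose last vowel is 'o' add -um; stems whose last vowel is 'i' add the prefix pi-.
So veklelub → veklelbal.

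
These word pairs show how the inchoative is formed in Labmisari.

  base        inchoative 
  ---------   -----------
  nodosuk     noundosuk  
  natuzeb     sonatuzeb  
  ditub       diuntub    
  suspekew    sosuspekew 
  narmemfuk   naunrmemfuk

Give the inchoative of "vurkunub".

ditub and natuzeb both end in -b yet inflect differently (diuntub, sonatuzeb), so the final letter is not what conditions the rule; the last vowel is.
"vurkunub" has last vowel 'u'. The stems whose last vowel is 'u' (ditub → diuntub, narmemfuk → naunrmemfuk, nodosuk → noundosuk) insert -un- after the first vowel.
The other pattern: stems whose last vowel is 'e' add the prefix so-.
So vurkunub → vuunrkunub.

vuunrkunub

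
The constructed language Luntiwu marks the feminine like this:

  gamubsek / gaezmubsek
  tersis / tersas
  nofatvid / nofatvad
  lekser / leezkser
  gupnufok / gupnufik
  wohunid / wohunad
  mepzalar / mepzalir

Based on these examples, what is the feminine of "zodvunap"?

zodvunip

"zodvunap" has last vowel 'a'. The one such stem in the data (mepzalar → mepzalir) changes the last vowel to 'i' (as does gupnufok), so the same rule applies.
The other patterns: stems whose last vowel is 'i' change the last vowel to 'a'; stems whose last vowel is 'e' insert -ez- after the first vowel.
So zodvunap → zodvunip.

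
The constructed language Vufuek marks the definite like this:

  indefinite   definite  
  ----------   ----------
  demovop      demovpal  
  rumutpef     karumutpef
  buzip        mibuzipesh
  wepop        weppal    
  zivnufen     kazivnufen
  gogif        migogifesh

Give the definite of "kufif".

gogif and rumutpef both end in -f yet inflect differently (migogifesh, karumutpef), so the final letter is not what conditions the rule; the last vowel is.
"kufif" has last vowel 'i'. The stems whose last vowel is 'i' (buzip → mibuzipesh, gogif → migogifesh) add mi- … -esh around the stem.
So kufif → mikufifesh.

mikufifesh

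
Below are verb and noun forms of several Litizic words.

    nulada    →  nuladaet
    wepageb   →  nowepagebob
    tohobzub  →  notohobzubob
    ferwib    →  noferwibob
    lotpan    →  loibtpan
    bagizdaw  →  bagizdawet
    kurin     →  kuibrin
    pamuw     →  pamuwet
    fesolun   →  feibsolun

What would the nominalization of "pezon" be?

peibzon

tohobzub and fesolun both have last vowel 'u' yet inflect differently (notohobzubob, feibsolun), so the last vowel is not what conditions the rule; the final letter is.
"pezon" ends in -n. The stems ending in -n (fesolun → feibsolun, kurin → kuibrin, lotpan → loibtpan) insert -ib- after the first vowel.
So pezon → peibzon.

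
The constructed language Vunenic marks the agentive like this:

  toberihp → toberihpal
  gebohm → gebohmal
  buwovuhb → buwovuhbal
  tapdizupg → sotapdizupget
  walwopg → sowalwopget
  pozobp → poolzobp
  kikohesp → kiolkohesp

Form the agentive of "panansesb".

paolnansesb

"panansesb" has second-to-last letter 's'. The one such stem in the data (kikohesp → kiolkohesp) inserts -ol- after the first vowel (as does pozobp), so the same rule applies.
The other patterns: stems whose second-to-last letter is 'h' add -al; stems whose second-to-last letter is 'p' add so- … -et around the stem.
So panansesb → paolnansesb.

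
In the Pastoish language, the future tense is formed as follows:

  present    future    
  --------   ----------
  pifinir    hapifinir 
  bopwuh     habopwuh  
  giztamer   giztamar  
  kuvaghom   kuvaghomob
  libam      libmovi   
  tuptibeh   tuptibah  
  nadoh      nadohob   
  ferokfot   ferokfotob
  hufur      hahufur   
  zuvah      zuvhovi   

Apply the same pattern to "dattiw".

hadattiw

bopwuh and zuvah both end in -h yet inflect differently (habopwuh, zuvhovi), so the final letter is not what conditions the rule; the last vowel is.
"dattiw" has last vowel 'i'. The one such stem in the data (pifinir → hapifinir) adds the prefix ha-, so the same rule applies.
The other patterns: stems whose last vowel is 'a' delete the last vowel and add -ovi; stems whose last vowel is 'o' add -ob; stems whose last vowel is 'e' change the last vowel to 'a'.
So dattiw → hadattiw.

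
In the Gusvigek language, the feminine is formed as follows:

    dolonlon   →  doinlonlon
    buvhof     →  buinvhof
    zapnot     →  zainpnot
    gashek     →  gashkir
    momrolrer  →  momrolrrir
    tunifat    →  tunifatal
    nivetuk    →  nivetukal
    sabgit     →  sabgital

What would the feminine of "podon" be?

poindon

zapnot and tunifat both end in -t yet inflect differently (zainpnot, tunifatal), so the final letter is not what conditions the rule; the last vowel is.
"podon" has last vowel 'o'. The stems whose last vowel is 'o' (dolonlon → doinlonlon, buvhof → buinvhof, zapnot → zainpnot) insert -in- after the first vowel.
So podon → poindon.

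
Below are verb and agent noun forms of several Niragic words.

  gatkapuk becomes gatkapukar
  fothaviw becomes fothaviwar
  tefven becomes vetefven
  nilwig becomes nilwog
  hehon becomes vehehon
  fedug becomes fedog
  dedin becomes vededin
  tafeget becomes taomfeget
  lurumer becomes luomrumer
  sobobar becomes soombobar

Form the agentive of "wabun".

vewabun

fothaviw and dedin both have last vowel 'i' yet inflect differently (fothaviwar, vededin), so the last vowel is not what conditions the rule; the final letter is.
"wabun" ends in -n. The stems ending in -n (tefven → vetefven, dedin → vededin, hehon → vehehon) add the prefix ve-.
So wabun → vewabun.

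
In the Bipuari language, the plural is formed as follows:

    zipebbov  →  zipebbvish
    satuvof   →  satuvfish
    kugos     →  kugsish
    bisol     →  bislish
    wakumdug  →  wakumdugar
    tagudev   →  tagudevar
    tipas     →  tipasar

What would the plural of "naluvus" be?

naluvusar

"naluvus" has last vowel 'u'. The one such stem in the data (wakumdug → wakumdugar) adds -ar, so the same rule applies.
The other pattern: stems whose last vowel is 'o' delete the last vowel and add -ish.
So naluvus → naluvusar.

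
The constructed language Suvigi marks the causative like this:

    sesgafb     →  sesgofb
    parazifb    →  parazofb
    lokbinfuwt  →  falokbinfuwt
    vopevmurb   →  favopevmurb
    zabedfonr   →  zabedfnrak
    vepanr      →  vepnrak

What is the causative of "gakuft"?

gakoft

sesgafb and vopevmurb both end in -b yet inflect differently (sesgofb, favopevmurb), so the final letter is not what conditions the rule; the second-to-last letter is.
"gakuft" has second-to-last letter 'f'. The stems whose second-to-last letter is 'f' (sesgafb → sesgofb, parazifb → parazofb) change the last vowel to 'o'.
The other patterns: stems whose second-to-last letter is 'r' or 'w' add the prefix fa-; stems whose second-to-last letter is 'n' delete the last vowel and add -ak.
So gakuft → gakoft.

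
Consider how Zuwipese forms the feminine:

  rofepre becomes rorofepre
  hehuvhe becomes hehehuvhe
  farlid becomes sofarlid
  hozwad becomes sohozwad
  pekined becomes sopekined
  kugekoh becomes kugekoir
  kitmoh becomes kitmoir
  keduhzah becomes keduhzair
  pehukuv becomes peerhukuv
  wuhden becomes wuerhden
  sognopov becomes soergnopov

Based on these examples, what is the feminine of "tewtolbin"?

teerwtolbin

rofepre and pekined both have last vowel 'e' yet inflect differently (rorofepre, sopekined), so the last vowel is not what conditions the rule; the final letter is.
"tewtolbin" ends in -n. The one such stem in the data (wuhden → wuerhden) inserts -er- after the first vowel (as do pehukuv, sognopov), so the same rule applies.
So tewtolbin → teerwtolbin.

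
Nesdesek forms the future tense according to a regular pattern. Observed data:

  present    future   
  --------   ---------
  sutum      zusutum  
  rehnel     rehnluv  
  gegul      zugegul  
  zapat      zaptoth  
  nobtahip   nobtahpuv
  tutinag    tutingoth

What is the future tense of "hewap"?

gegul and rehnel both end in -l yet inflect differently (zugegul, rehnluv), so the final letter is not what conditions the rule; the last vowel is.
"hewap" has last vowel 'a'. The stems whose last vowel is 'a' (zapat → zaptoth, tutinag → tutingoth) delete the last vowel and add -oth.
So hewap → hewpoth.

hewpoth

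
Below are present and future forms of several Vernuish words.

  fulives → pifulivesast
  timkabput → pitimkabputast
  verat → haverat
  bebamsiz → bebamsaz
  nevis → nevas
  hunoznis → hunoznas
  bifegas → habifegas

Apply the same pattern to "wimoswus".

piwimoswusast

"wimoswus" has last vowel 'u'. The one such stem in the data (timkabput → pitimkabputast) adds pi- … -ast around the stem, so the same rule applies.
The other patterns: stems whose last vowel is 'i' change the last vowel to 'a'; stems whose last vowel is 'a' add the prefix ha-.
So wimoswus → piwimoswusast.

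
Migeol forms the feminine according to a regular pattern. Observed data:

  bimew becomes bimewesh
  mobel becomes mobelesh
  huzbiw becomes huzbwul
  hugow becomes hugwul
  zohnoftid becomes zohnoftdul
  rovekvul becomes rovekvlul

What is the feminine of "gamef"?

"gamef" has last vowel 'e'. The stems whose last vowel is 'e' (bimew → bimewesh, mobel → mobelesh) add -esh.
The other pattern: stems whose last vowel is 'i', 'o' or 'u' delete the last vowel and add -ul.
So gamef → gamefesh.

gamefesh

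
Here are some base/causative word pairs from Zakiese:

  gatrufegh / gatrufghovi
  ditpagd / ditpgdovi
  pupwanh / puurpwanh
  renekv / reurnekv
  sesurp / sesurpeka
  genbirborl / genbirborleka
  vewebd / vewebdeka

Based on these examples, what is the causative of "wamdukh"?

waurmdukh

"wamdukh" has second-to-last letter 'k'. The one such stem in the data (renekv → reurnekv) inserts -ur- after the first vowel (as does pupwanh), so the same rule applies.
The other patterns: stems whose second-to-last letter is 'g' delete the last vowel and add -ovi; stems whose second-to-last letter is 'b' or 'r' add -eka.
So wamdukh → waurmdukh.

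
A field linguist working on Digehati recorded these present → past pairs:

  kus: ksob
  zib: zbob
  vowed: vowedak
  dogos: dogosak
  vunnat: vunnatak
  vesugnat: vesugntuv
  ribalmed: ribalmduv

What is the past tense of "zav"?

zvob

kus and dogos both end in -s yet inflect differently (ksob, dogosak), so the final letter is not what conditions the rule; the number of vowels is.
"zav" has 1 vowel. The stems with 1 vowel (kus → ksob, zib → zbob) delete the last vowel and add -ob.
The other patterns: stems with 2 vowels add -ak; stems with 3 vowels delete the last vowel and add -uv.
So zav → zvob.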